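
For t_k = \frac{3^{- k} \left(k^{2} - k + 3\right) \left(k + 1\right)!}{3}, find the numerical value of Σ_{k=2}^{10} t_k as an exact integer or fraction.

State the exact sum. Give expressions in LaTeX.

Σ = 19711514/729

Compute t_(k+1)/t_k: get (k + 2)*(-k + (k + 1)**2 + 2)/(3*(k**2 - k + 3)).
Factor: A=k/3 + 2/3; B=1; C=k**2 - k + 3.
Need (k/3 + 2/3)·f(k+1) − (1)·f(k) = k**2 - k + 3.
deg f ≤ 1 (via 1,0,2).
Match coefficients ⇒ f(k) = 3*(k - 1).
Then R = B(k−1)f/C = 3*(k - 1)/(k**2 - k + 3), so s_k = R(k)·t_k = (k - 1)*factorial(k + 1)/3**k.
s_(k+1) − s_k = (k**2 - k + 3)*factorial(k + 1)/(3*3**k) = t_k.
Evaluate s at k=11 and k=2: 19712000/729 and 2/3; difference 19711514/729.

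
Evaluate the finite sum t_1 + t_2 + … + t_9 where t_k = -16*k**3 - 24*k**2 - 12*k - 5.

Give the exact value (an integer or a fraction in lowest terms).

t_(k+1)/t_k = (16*k**3 + 72*k**2 + 108*k + 57)/(16*k**3 + 24*k**2 + 12*k + 5).
Factor: A=1; B=1; C=k**3 + 3*k**2/2 + 3*k/4 + 5/16.
Key eq: (1)·f(k+1) = (1)·f(k) + (k**3 + 3*k**2/2 + 3*k/4 + 5/16).
Bound: deg f ≤ 4.
Coefficient equations give f(k) = k*(4*k**3 - 2*k + 3)/16.
Get s_k = R·t_k = k*(-4*k**3 + 2*k - 3) with R(k) = B(k−1)f(k)/C(k) = k*(4*k**3 - 2*k + 3)/(16*k**3 + 24*k**2 + 12*k + 5).
s_(k+1) − s_k = -16*k**3 - 24*k**2 - 12*k - 5 = t_k.
Sum = s_(10) − s_(1); s_(10) = -39830, s_(1) = -5 ⇒ -39825.

Σ = -39825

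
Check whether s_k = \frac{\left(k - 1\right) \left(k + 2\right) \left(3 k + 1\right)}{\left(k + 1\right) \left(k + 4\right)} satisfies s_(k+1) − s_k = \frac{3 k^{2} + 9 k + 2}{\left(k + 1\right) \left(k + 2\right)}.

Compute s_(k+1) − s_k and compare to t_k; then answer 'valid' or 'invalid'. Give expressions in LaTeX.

Invalid: residual \frac{2 \left(- 17 k^{2} - 43 k - 10\right)}{k^{4} + 12 k^{3} + 49 k^{2} + 78 k + 40} ≠ 0.

s_(k+1) = k*(k + 3)*(3*k + 4)/((k + 2)*(k + 5))
s_(k+1) − s_k = (3*k**4 + 36*k**3 + 109*k**2 + 112*k + 20)/(k**4 + 12*k**3 + 49*k**2 + 78*k + 40)
(s_(k+1) − s_k) − t_k = 2*(-17*k**2 - 43*k - 10)/(k**4 + 12*k**3 + 49*k**2 + 78*k + 40)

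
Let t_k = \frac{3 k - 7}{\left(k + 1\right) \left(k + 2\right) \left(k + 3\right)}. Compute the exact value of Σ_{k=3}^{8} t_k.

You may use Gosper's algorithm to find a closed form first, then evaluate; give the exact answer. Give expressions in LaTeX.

Σ = 27/220

The ratio is (k + 1)*(3*k - 4)/((k + 4)*(3*k - 7)).
A = k + 1, B = k + 4, C = k - 7/3.
f must satisfy (k + 1)·f(k+1) − (k + 3)·f(k) = k - 7/3.
From deg A=1, deg B=1, deg C=1: d=2.
Match coefficients ⇒ f(k) = -k*(k + 6)/3.
Then R = B(k−1)f/C = -k*(k + 3)*(k + 6)/(3*k - 7), so s_k = R(k)·t_k = k*(-k - 6)/((k + 1)*(k + 2)).
Check: Δs_k = (3*k - 7)/(k**3 + 6*k**2 + 11*k + 6). ✓
Σ_(k=3)^(8) t_k = s_(9) − s_(3) = -27/22 − (-27/20) = 27/220.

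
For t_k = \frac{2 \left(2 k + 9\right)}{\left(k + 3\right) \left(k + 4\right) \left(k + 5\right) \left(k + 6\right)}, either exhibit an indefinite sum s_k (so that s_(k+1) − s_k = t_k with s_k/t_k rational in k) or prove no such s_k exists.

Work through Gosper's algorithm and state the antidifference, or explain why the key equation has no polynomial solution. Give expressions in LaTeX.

s_k = \frac{2 k \left(k + 8\right)}{15 \left(k^{2} + 8 k + 15\right)}

r(k) = (k + 3)*(2*k + 11)/((k + 7)*(2*k + 9)) after simplifying.
Factor: A=k + 3; B=k + 7; C=k + 9/2.
Key eq: (k + 3)·f(k+1) = (k + 6)·f(k) + (k + 9/2).
Bound: deg f ≤ 3.
A polynomial solution: f(k) = k*(k + 4)*(k + 8)/30.
R(k) = B(k−1)·f(k)/C(k) = k*(k + 4)*(k + 6)*(k + 8)/(15*(2*k + 9)); s_k = R·t_k = 2*k*(k + 8)/(15*(k**2 + 8*k + 15)).
s_(k+1) − s_k = 2*(2*k + 9)/(k**4 + 18*k**3 + 119*k**2 + 342*k + 360) = t_k.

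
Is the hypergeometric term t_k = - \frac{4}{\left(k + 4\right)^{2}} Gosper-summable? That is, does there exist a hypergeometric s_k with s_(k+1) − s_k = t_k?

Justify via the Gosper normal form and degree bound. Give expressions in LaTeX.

r(k) = (k + 4)**2/(k + 5)**2 after simplifying.
Gosper form: A/B · C(k+1)/C(k) with A=k**2 + 8*k + 16, B=k**2 + 10*k + 25, C=1.
f must satisfy (k**2 + 8*k + 16)·f(k+1) − (k**2 + 8*k + 16)·f(k) = 1.
d = 0 from the (2,2,0) case.
Write f(k) = c0. Then LHS − RHS = -1, requiring -1 = 0: contradictory. No certificate.

No — t_k has no hypergeometric antidifference.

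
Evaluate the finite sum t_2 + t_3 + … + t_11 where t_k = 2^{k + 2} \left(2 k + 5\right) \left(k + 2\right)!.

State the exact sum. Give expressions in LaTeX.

Σ = 1428329123020416

Ratio r(k) = 2*(k + 3)*(2*k + 7)/(2*k + 5).
Normal form (A,B,C) = (2*k + 6, 1, k + 5/2).
Solve (2*k + 6)·f(k+1) − (1)·f(k) = k + 5/2.
deg f ≤ 0 (via 1,0,1).
Match coefficients ⇒ f(k) = 1/2.
So s_k = (B(k−1)f/C)·t_k = (1/(2*k + 5))·t_k = 2**(k + 2)*factorial(k + 2).
s_(k+1) − s_k = 2**(k + 2)*(2*k + 5)*factorial(k + 2) = t_k.
Sum = s_(12) − s_(2); s_(12) = 1428329123020800, s_(2) = 384 ⇒ 1428329123020416.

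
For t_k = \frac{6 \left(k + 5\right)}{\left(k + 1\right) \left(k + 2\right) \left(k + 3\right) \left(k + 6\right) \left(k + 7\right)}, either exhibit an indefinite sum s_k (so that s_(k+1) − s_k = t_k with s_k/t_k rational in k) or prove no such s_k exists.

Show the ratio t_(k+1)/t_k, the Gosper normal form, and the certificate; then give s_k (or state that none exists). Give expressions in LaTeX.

s_k = \frac{k \left(k^{2} + 9 k + 20\right)}{6 \left(k^{3} + 9 k^{2} + 20 k + 12\right)}

Ratio r(k) = (k + 1)*(k + 6)**2/((k + 4)*(k + 5)*(k + 8)).
Normal form (A,B,C) = (k + 1, k + 8, k**3 + 14*k**2 + 65*k + 100).
Solve (k + 1)·f(k+1) − (k + 7)·f(k) = k**3 + 14*k**2 + 65*k + 100.
Bound: deg f ≤ 6.
Solving with deg f ≤ 6: f(k) = k*(k + 3)*(k + 4)**2*(k + 5)**2/36.
Then R = B(k−1)f/C = k*(k + 3)*(k + 4)*(k + 7)/36, so s_k = R(k)·t_k = k*(k**2 + 9*k + 20)/(6*(k**3 + 9*k**2 + 20*k + 12)).
s_(k+1) − s_k = 6*(k + 5)/(k**5 + 19*k**4 + 131*k**3 + 401*k**2 + 540*k + 252) = t_k.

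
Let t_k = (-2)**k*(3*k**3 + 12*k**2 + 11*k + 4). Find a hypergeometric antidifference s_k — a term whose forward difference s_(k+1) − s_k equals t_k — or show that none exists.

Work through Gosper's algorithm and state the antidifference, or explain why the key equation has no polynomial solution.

r(k) = 2*(-3*k**3 - 21*k**2 - 44*k - 30)/(3*k**3 + 12*k**2 + 11*k + 4) after simplifying.
Normal form (A,B,C) = (-2, 1, k**3 + 4*k**2 + 11*k/3 + 4/3).
Need (-2)·f(k+1) − (1)·f(k) = k**3 + 4*k**2 + 11*k/3 + 4/3.
d = 3 from the (0,0,3) case.
A polynomial solution: f(k) = -k*(k**2 + 2*k - 1)/3.
Certificate R = B(k−1)f/C = -k*(k**2 + 2*k - 1)/(3*k**3 + 12*k**2 + 11*k + 4) gives s_k = (-2)**k*k*(-k**2 - 2*k + 1).
Verify: (-2)**k*(3*k**3 + 12*k**2 + 11*k + 4) matches t_k.

s_k = (-2)**k*k*(-k**2 - 2*k + 1)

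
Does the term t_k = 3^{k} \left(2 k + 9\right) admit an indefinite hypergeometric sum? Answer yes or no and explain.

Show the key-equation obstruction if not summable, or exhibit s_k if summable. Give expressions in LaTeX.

Yes. s_k = 3^{k} \left(k + 3\right).

Step 1: r(k) = 3*(2*k + 11)/(2*k + 9).
Normal form (A,B,C) = (3, 1, k + 9/2).
f must satisfy (3)·f(k+1) − (1)·f(k) = k + 9/2.
d = 1 from the (0,0,1) case.
Solving with deg f ≤ 1: f(k) = (k + 3)/2.
Then R = B(k−1)f/C = (k + 3)/(2*k + 9), so s_k = R(k)·t_k = 3**k*(k + 3).
Check: Δs_k = 3**k*(2*k + 9). ✓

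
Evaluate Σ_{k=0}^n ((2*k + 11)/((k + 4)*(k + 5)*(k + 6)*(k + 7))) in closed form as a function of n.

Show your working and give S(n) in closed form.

S(n) = (n**2 + 12*n + 11)/(24*(n**2 + 12*n + 35))

Ratio r(k) = (k + 4)*(2*k + 13)/((k + 8)*(2*k + 11)).
A = k + 4, B = k + 8, C = k + 11/2.
Solve (k + 4)·f(k+1) − (k + 7)·f(k) = k + 11/2.
d = 3 from the (1,1,1) case.
Solve for f: f(k) = k*(k + 5)*(k + 10)/48 (degree 3 ≤ 3).
So s_k = (B(k−1)f/C)·t_k = (k*(k + 5)*(k + 7)*(k + 10)/(24*(2*k + 11)))·t_k = k*(k + 10)/(24*(k**2 + 10*k + 24)).
Δs = (2*k + 11)/(k**4 + 22*k**3 + 179*k**2 + 638*k + 840), as required.
s_(n+1) = (n**2 + 12*n + 11)/(24*(n**2 + 12*n + 35)) and s_(0) = 0, so S(n) = (n**2 + 12*n + 11)/(24*(n**2 + 12*n + 35)).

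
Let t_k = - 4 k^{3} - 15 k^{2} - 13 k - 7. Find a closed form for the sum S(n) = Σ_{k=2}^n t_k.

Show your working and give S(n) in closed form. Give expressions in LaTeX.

S(n) = - n^{4} - 7 n^{3} - 15 n^{2} - 16 n + 39

t_(k+1)/t_k = (4*k**3 + 27*k**2 + 55*k + 39)/(4*k**3 + 15*k**2 + 13*k + 7).
Normal form (A,B,C) = (1, 1, k**3 + 15*k**2/4 + 13*k/4 + 7/4).
Key eq: (1)·f(k+1) = (1)·f(k) + (k**3 + 15*k**2/4 + 13*k/4 + 7/4).
Degrees (0,0,3) ⇒ d ≤ 4.
Solve for f: f(k) = k*(k**3 + 3*k**2 + 3)/4 (degree 4 ≤ 4).
So s_k = (B(k−1)f/C)·t_k = (k*(k**3 + 3*k**2 + 3)/(4*k**3 + 15*k**2 + 13*k + 7))·t_k = k*(-k**3 - 3*k**2 - 3).
Δs = -4*k**3 - 15*k**2 - 13*k - 7, as required.
Σ_(k=2)^n t_k = s_(n+1) − s_(2) = (-n**4 - 7*n**3 - 15*n**2 - 16*n - 7) − (-46), i.e. -n**4 - 7*n**3 - 15*n**2 - 16*n + 39.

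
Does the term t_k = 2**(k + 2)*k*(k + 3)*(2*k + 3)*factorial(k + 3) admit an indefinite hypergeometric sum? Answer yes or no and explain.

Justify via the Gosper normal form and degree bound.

The ratio is 2*(k + 1)*(k + 4)**2*(2*k + 5)/(k*(k + 3)*(2*k + 3)).
So A=2*k + 8 and B=1, with C=k**3 + 9*k**2/2 + 9*k/2.
Need (2*k + 8)·f(k+1) − (1)·f(k) = k**3 + 9*k**2/2 + 9*k/2.
Bound: deg f ≤ 2.
Match coefficients ⇒ f(k) = k*(k - 1)/2.
So s_k = (B(k−1)f/C)·t_k = ((k - 1)/((k + 3)*(2*k + 3)))·t_k = 2**(k + 2)*k*(k - 1)*factorial(k + 3).
Check: Δs_k = 2**(k + 2)*k*(k + 3)*(2*k + 3)*factorial(k + 3). ✓

Yes. s_k = 2**(k + 2)*k*(k - 1)*factorial(k + 3).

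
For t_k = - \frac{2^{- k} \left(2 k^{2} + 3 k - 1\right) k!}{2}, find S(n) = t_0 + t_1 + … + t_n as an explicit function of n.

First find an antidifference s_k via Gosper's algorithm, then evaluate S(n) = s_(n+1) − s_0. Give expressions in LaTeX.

Compute t_(k+1)/t_k: get (k + 1)*(3*k + 2*(k + 1)**2 + 2)/(2*(2*k**2 + 3*k - 1)).
Take A(k)=k/2 + 1/2, B(k)=1, C(k)=k**2 + 3*k/2 - 1/2.
Need (k/2 + 1/2)·f(k+1) − (1)·f(k) = k**2 + 3*k/2 - 1/2.
deg f ≤ 1 (via 1,0,2).
Match coefficients ⇒ f(k) = 2*k + 3.
Certificate R = B(k−1)f/C = 2*(2*k + 3)/(2*k**2 + 3*k - 1) gives s_k = -(2*k + 3)*factorial(k)/2**k.
Check: Δs_k = -(2*k**2 + 3*k - 1)*factorial(k)/(2*2**k). ✓
Σ_(k=0)^n t_k = s_(n+1) − s_(0) = (-2**(-n - 1)*(2*n + 5)*factorial(n + 1)) − (-3), i.e. (6*2**n - 2*n**2*factorial(n) - 7*n*factorial(n) - 5*factorial(n))/(2*2**n).

S(n) = \frac{2^{- n} \left(6 \cdot 2^{n} - 2 n^{2} n! - 7 n n! - 5 n!\right)}{2}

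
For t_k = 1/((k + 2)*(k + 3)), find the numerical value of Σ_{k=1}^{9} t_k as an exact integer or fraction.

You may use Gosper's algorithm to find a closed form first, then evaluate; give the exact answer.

The ratio is (k + 2)/(k + 4).
A = k + 2, B = k + 4, C = 1.
Solve (k + 2)·f(k+1) − (k + 3)·f(k) = 1.
Degrees (1,1,0) ⇒ d ≤ 1.
Solving with deg f ≤ 1: f(k) = k/2.
Certificate R = B(k−1)f/C = k*(k + 3)/2 gives s_k = k/(2*(k + 2)).
s_(k+1) − s_k = 1/(k**2 + 5*k + 6) = t_k.
Evaluate s at k=10 and k=1: 5/12 and 1/6; difference 1/4.

Σ = 1/4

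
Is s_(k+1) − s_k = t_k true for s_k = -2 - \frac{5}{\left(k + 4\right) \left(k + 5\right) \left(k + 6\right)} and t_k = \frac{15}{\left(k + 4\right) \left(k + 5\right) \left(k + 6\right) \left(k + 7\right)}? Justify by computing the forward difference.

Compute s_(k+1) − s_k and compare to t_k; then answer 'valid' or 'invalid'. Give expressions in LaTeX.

s_(k+1) = -2 - 5/((k + 5)*(k + 6)*(k + 7))
s_(k+1) − s_k = 15/((k + 4)*(k + 5)*(k + 6)*(k + 7))
(s_(k+1) − s_k) − t_k = 0

valid (s_(k+1) − s_k reduces to t_k)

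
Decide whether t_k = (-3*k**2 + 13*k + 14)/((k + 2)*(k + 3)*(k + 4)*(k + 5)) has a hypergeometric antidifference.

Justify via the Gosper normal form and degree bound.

Yes. s_k = k*(k**2 + 45*k + 38)/(12*(k + 2)*(k + 3)*(k + 4)).

The ratio is (k + 2)*(13*k - 3*(k + 1)**2 + 27)/((k + 6)*(-3*k**2 + 13*k + 14)).
Gosper form: A/B · C(k+1)/C(k) with A=k + 2, B=k + 6, C=k**2 - 13*k/3 - 14/3.
Need (k + 2)·f(k+1) − (k + 5)·f(k) = k**2 - 13*k/3 - 14/3.
d = 3 from the (1,1,2) case.
A polynomial solution: f(k) = -k*(k**2 + 45*k + 38)/36.
So s_k = (B(k−1)f/C)·t_k = (-k*(k + 5)*(k**2 + 45*k + 38)/(12*(3*k**2 - 13*k - 14)))·t_k = k*(k**2 + 45*k + 38)/(12*(k + 2)*(k + 3)*(k + 4)).
s_(k+1) − s_k = (-3*k**2 + 13*k + 14)/(k**4 + 14*k**3 + 71*k**2 + 154*k + 120) = t_k.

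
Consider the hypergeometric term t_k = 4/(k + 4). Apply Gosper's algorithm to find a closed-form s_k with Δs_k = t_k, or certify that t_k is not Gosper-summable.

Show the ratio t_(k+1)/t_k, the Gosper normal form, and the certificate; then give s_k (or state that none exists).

t_(k+1)/t_k = (k + 4)/(k + 5).
Gosper form: A/B · C(k+1)/C(k) with A=k + 4, B=k + 5, C=1.
Solve (k + 4)·f(k+1) − (k + 4)·f(k) = 1.
Degrees (1,1,0) ⇒ d ≤ 0.
Write f(k) = c0. Then LHS − RHS = -1, requiring -1 = 0: contradictory. No certificate.

no hypergeometric antidifference exists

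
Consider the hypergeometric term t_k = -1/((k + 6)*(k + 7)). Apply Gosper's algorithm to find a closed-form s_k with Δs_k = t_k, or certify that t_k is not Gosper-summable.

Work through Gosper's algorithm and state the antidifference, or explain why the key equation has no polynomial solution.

s_k = -k/(6*k + 36)

t_(k+1)/t_k = (k + 6)/(k + 8).
Factor: A=k + 6; B=k + 8; C=1.
f must satisfy (k + 6)·f(k+1) − (k + 7)·f(k) = 1.
Degrees (1,1,0) ⇒ d ≤ 1.
A polynomial solution: f(k) = k/6.
R(k) = B(k−1)·f(k)/C(k) = k*(k + 7)/6; s_k = R·t_k = -k/(6*k + 36).
Check: Δs_k = -1/(k**2 + 13*k + 42). ✓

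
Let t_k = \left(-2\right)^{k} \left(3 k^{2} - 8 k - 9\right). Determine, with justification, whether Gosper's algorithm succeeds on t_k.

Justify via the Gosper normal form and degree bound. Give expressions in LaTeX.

Yes. s_k = \left(-2\right)^{k} \left(- k^{2} + 4 k + 1\right).

Ratio r(k) = 2*(-3*k**2 + 2*k + 14)/(3*k**2 - 8*k - 9).
Factor: A=-2; B=1; C=k**2 - 8*k/3 - 3.
Solve (-2)·f(k+1) − (1)·f(k) = k**2 - 8*k/3 - 3.
Degrees (0,0,2) ⇒ d ≤ 2.
Match coefficients ⇒ f(k) = -(k**2 - 4*k - 1)/3.
So s_k = (B(k−1)f/C)·t_k = (-(k**2 - 4*k - 1)/(3*k**2 - 8*k - 9))·t_k = (-2)**k*(-k**2 + 4*k + 1).
Verify: (-2)**k*(3*k**2 - 8*k - 9) matches t_k.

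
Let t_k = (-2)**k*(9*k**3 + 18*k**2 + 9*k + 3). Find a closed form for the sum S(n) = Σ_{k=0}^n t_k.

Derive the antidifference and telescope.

S(n) = 6*(-2)**n*n**3 + 18*(-2)**n*n**2 + 12*(-2)**n*n + 2*(-2)**n + 1

Ratio r(k) = 2*(-3*k**3 - 15*k**2 - 24*k - 13)/(3*k**3 + 6*k**2 + 3*k + 1).
A = -2, B = 1, C = k**3 + 2*k**2 + k + 1/3.
Need (-2)·f(k+1) − (1)·f(k) = k**3 + 2*k**2 + k + 1/3.
Bound: deg f ≤ 3.
Match coefficients ⇒ f(k) = -(3*k**3 - 3*k + 1)/9.
So s_k = (B(k−1)f/C)·t_k = (-(3*k**3 - 3*k + 1)/(3*(3*k**3 + 6*k**2 + 3*k + 1)))·t_k = (-2)**k*(-3*k**3 + 3*k - 1).
Δs = 3*(-2)**k*(k**3 - 3*k + 2*(k + 1)**3 - 1), as required.
s_(n+1) = 2*(-2)**n*(3*n**3 + 9*n**2 + 6*n + 1) and s_(0) = -1, so S(n) = 6*(-2)**n*n**3 + 18*(-2)**n*n**2 + 12*(-2)**n*n + 2*(-2)**n + 1.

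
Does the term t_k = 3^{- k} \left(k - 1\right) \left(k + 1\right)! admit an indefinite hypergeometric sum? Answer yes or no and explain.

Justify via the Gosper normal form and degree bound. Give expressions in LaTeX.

Yes. s_k = 3^{1 - k} \left(k + 1\right)!.

Ratio r(k) = k*(k + 2)/(3*(k - 1)).
Normal form (A,B,C) = (k/3 + 2/3, 1, k - 1).
Set up (k/3 + 2/3)·f(k+1) − (1)·f(k) − (k - 1) = 0.
Bound: deg f ≤ 0.
A polynomial solution: f(k) = 3.
So s_k = (B(k−1)f/C)·t_k = (3/(k - 1))·t_k = 3**(1 - k)*factorial(k + 1).
Verify: (k - 1)*factorial(k + 1)/3**k matches t_k.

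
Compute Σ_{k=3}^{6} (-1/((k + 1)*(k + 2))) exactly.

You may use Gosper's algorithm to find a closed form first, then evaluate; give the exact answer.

Σ = -1/8

r(k) = (k + 1)/(k + 3) after simplifying.
Normal form (A,B,C) = (k + 1, k + 3, 1).
f must satisfy (k + 1)·f(k+1) − (k + 2)·f(k) = 1.
Bound: deg f ≤ 1.
Solving with deg f ≤ 1: f(k) = k.
Then R = B(k−1)f/C = k*(k + 2), so s_k = R(k)·t_k = -k/(k + 1).
Check: Δs_k = -1/(k**2 + 3*k + 2). ✓
Telescoping: Σ = s_(7) − s_(3) = -7/8 − (-3/4) = -1/8.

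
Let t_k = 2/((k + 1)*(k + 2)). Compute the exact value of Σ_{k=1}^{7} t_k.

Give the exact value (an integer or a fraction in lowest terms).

Compute t_(k+1)/t_k: get (k + 1)/(k + 3).
Factor: A=k + 1; B=k + 3; C=1.
Set up (k + 1)·f(k+1) − (k + 2)·f(k) − (1) = 0.
deg f ≤ 1 (via 1,1,0).
Match coefficients ⇒ f(k) = k.
Then R = B(k−1)f/C = k*(k + 2), so s_k = R(k)·t_k = 2*k/(k + 1).
s_(k+1) − s_k = 2/(k**2 + 3*k + 2) = t_k.
Telescoping: Σ = s_(8) − s_(1) = 16/9 − (1) = 7/9.

Σ = 7/9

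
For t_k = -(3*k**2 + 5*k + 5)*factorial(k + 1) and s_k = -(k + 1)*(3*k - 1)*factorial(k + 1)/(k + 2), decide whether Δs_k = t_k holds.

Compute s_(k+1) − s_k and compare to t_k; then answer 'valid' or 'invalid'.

Invalid: residual (3*k**3 + 11*k**2 + 12*k + 11)*factorial(k + 1)/((k + 2)*(k + 3)) ≠ 0.

s_(k+1) = -(k + 2)*(3*k + 2)*factorial(k + 2)/(k + 3)
s_(k+1) − s_k = -(3*k**4 + 17*k**3 + 37*k**2 + 43*k + 19)*factorial(k + 1)/((k + 2)*(k + 3))
(s_(k+1) − s_k) − t_k = (3*k**3 + 11*k**2 + 12*k + 11)*factorial(k + 1)/((k + 2)*(k + 3))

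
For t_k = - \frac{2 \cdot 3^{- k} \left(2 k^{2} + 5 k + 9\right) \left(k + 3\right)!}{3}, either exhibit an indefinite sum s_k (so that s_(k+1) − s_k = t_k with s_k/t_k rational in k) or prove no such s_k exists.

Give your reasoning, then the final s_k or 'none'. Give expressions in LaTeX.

Step 1: r(k) = (k + 4)*(5*k + 2*(k + 1)**2 + 14)/(3*(2*k**2 + 5*k + 9)).
So A=k/3 + 4/3 and B=1, with C=k**2 + 5*k/2 + 9/2.
Set up (k/3 + 4/3)·f(k+1) − (1)·f(k) − (k**2 + 5*k/2 + 9/2) = 0.
d = 1 from the (1,0,2) case.
Match coefficients ⇒ f(k) = 3*(2*k + 1)/2.
So s_k = (B(k−1)f/C)·t_k = (3*(2*k + 1)/(2*k**2 + 5*k + 9))·t_k = -2*(2*k + 1)*factorial(k + 3)/3**k.
Δs = -2*(2*k**2 + 5*k + 9)*factorial(k + 3)/(3*3**k), as required.

s_k = - 2 \cdot 3^{- k} \left(2 k + 1\right) \left(k + 3\right)!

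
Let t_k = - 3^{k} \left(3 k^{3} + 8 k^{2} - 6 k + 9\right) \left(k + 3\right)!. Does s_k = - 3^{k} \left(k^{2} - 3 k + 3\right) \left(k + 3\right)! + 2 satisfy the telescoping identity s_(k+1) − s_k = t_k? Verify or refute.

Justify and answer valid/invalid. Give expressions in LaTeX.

valid; difference matches t_k

s_(k+1) = 3**(k + 1)*(3*k - (k + 1)**2)*factorial(k + 4) + 2
s_(k+1) − s_k = -3**k*(3*k**3 + 8*k**2 - 6*k + 9)*factorial(k + 3)
(s_(k+1) − s_k) − t_k = 0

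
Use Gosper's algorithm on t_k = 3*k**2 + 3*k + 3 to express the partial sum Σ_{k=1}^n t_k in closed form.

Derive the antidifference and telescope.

S(n) = n*(n**2 + 3*n + 5)

Step 1: r(k) = (k + (k + 1)**2 + 2)/(k**2 + k + 1).
Normal form (A,B,C) = (1, 1, k**2 + k + 1).
Set up (1)·f(k+1) − (1)·f(k) − (k**2 + k + 1) = 0.
deg f ≤ 3 (via 0,0,2).
Solving with deg f ≤ 3: f(k) = k*(k**2 + 2)/3.
R(k) = B(k−1)·f(k)/C(k) = k*(k**2 + 2)/(3*(k**2 + k + 1)); s_k = R·t_k = k*(k**2 + 2).
s_(k+1) − s_k = 3*k**2 + 3*k + 3 = t_k.
s_(n+1) = n**3 + 3*n**2 + 5*n + 3 and s_(1) = 3, so S(n) = n*(n**2 + 3*n + 5).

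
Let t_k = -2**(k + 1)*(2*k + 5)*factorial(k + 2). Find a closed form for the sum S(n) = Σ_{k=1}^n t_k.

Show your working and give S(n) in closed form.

Compute t_(k+1)/t_k: get 2*(k + 3)*(2*k + 7)/(2*k + 5).
Factor: A=2*k + 6; B=1; C=k + 5/2.
Solve (2*k + 6)·f(k+1) − (1)·f(k) = k + 5/2.
d = 0 from the (1,0,1) case.
Coefficient equations give f(k) = 1/2.
So s_k = (B(k−1)f/C)·t_k = (1/(2*k + 5))·t_k = -2**(k + 1)*factorial(k + 2).
s_(k+1) − s_k = -2**(k + 1)*(2*k + 5)*factorial(k + 2) = t_k.
Telescope: S(n) = s_(n+1) − s_(1) = -2**(n + 2)*factorial(n + 3) − (-24) = -4*2**n*factorial(n + 3) + 24.

S(n) = -4*2**n*factorial(n + 3) + 24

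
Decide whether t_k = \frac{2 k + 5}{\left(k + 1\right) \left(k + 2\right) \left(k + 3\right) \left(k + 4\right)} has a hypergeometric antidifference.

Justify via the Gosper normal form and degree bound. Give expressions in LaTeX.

Ratio r(k) = (k + 1)*(2*k + 7)/((k + 5)*(2*k + 5)).
Gosper form: A/B · C(k+1)/C(k) with A=k + 1, B=k + 5, C=k + 5/2.
Set up (k + 1)·f(k+1) − (k + 4)·f(k) − (k + 5/2) = 0.
Degrees (1,1,1) ⇒ d ≤ 3.
Match coefficients ⇒ f(k) = k*(k + 2)*(k + 4)/6.
So s_k = (B(k−1)f/C)·t_k = (k*(k + 2)*(k + 4)**2/(3*(2*k + 5)))·t_k = k*(k + 4)/(3*(k**2 + 4*k + 3)).
Check: Δs_k = (2*k + 5)/(k**4 + 10*k**3 + 35*k**2 + 50*k + 24). ✓

Yes. s_k = \frac{k \left(k + 4\right)}{3 \left(k^{2} + 4 k + 3\right)}.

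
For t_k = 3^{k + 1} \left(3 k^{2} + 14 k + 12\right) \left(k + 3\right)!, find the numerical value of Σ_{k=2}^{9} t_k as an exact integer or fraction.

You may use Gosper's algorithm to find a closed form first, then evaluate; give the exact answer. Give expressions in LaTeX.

Compute t_(k+1)/t_k: get 3*(3*k**3 + 32*k**2 + 109*k + 116)/(3*k**2 + 14*k + 12).
Take A(k)=3*k + 12, B(k)=1, C(k)=k**2 + 14*k/3 + 4.
f must satisfy (3*k + 12)·f(k+1) − (1)·f(k) = k**2 + 14*k/3 + 4.
deg f ≤ 1 (via 1,0,2).
Match coefficients ⇒ f(k) = k/3.
R(k) = B(k−1)·f(k)/C(k) = k/(3*k**2 + 14*k + 12); s_k = R·t_k = 3**(k + 1)*k*factorial(k + 3).
Verify: 3**(k + 1)*(3*k**2 + 14*k + 12)*factorial(k + 3) matches t_k.
Sum = s_(10) − s_(2); s_(10) = 11030980536576000, s_(2) = 6480 ⇒ 11030980536569520.

Σ = 11030980536569520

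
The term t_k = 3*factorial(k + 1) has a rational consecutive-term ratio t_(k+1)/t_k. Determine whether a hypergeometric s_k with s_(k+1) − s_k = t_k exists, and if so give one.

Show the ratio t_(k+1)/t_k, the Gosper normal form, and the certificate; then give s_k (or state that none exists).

Step 1: r(k) = k + 2.
Take A(k)=k + 2, B(k)=1, C(k)=1.
Set up (k + 2)·f(k+1) − (1)·f(k) − (1) = 0.
d = -1 from the (1,0,0) case.
Bound -1 < 0, so the key equation has no polynomial solution.

none — t_k is not Gosper-summable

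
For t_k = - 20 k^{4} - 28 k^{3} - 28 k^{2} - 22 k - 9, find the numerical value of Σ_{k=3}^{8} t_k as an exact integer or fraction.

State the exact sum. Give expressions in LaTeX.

Step 1: r(k) = (20*k**4 + 108*k**3 + 232*k**2 + 242*k + 107)/(20*k**4 + 28*k**3 + 28*k**2 + 22*k + 9).
Gosper form: A/B · C(k+1)/C(k) with A=1, B=1, C=k**4 + 7*k**3/5 + 7*k**2/5 + 11*k/10 + 9/20.
Set up (1)·f(k+1) − (1)·f(k) − (k**4 + 7*k**3/5 + 7*k**2/5 + 11*k/10 + 9/20) = 0.
deg f ≤ 5 (via 0,0,4).
A polynomial solution: f(k) = k*(4*k**4 - 3*k**3 + 2*k**2 + 4*k + 2)/20.
Then R = B(k−1)f/C = k*(4*k**4 - 3*k**3 + 2*k**2 + 4*k + 2)/(20*k**4 + 28*k**3 + 28*k**2 + 22*k + 9), so s_k = R(k)·t_k = k*(-4*k**4 + 3*k**3 - 2*k**2 - 4*k - 2).
Δs = -20*k**4 - 28*k**3 - 28*k**2 - 22*k - 9, as required.
Telescoping: Σ = s_(9) − s_(3) = -218313 − (-825) = -217488.

Σ = -217488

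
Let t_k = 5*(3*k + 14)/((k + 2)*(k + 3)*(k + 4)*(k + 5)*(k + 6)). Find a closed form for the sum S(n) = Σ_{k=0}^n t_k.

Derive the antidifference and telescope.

S(n) = (n**3 + 13*n**2 + 54*n + 42)/(6*(n**3 + 13*n**2 + 54*n + 72))

r(k) = (k + 2)*(3*k + 17)/((k + 7)*(3*k + 14)) after simplifying.
Gosper form: A/B · C(k+1)/C(k) with A=k + 2, B=k + 7, C=k + 14/3.
f must satisfy (k + 2)·f(k+1) − (k + 6)·f(k) = k + 14/3.
Bound: deg f ≤ 4.
Match coefficients ⇒ f(k) = k*(k + 4)*(k**2 + 10*k + 31)/90.
Certificate R = B(k−1)f/C = k*(k + 4)*(k + 6)*(k**2 + 10*k + 31)/(30*(3*k + 14)) gives s_k = k*(k**2 + 10*k + 31)/(6*(k**3 + 10*k**2 + 31*k + 30)).
s_(k+1) − s_k = 5*(3*k + 14)/(k**5 + 20*k**4 + 155*k**3 + 580*k**2 + 1044*k + 720) = t_k.
Evaluate: s_(n+1) = (n**3 + 13*n**2 + 54*n + 42)/(6*(n**3 + 13*n**2 + 54*n + 72)); subtract s_(0) = 0 ⇒ S(n) = (n**3 + 13*n**2 + 54*n + 42)/(6*(n**3 + 13*n**2 + 54*n + 72)).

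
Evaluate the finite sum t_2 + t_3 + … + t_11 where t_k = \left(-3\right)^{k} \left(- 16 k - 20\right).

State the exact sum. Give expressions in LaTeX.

t_(k+1)/t_k = 3*(-4*k - 9)/(4*k + 5).
Gosper form: A/B · C(k+1)/C(k) with A=-3, B=1, C=k + 5/4.
Solve (-3)·f(k+1) − (1)·f(k) = k + 5/4.
Bound: deg f ≤ 1.
Solve for f: f(k) = -(2*k + 1)/8 (degree 1 ≤ 1).
So s_k = (B(k−1)f/C)·t_k = (-(2*k + 1)/(2*(4*k + 5)))·t_k = (-3)**k*(4*k + 2).
Δs = (-3)**k*(-16*k - 20), as required.
Σ_(k=2)^(11) t_k = s_(12) − s_(2) = 26572050 − (90) = 26571960.

Σ = 26571960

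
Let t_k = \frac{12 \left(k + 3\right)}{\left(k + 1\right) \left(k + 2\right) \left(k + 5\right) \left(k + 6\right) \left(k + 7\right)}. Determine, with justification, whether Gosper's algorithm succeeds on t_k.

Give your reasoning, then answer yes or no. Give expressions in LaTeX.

t_(k+1)/t_k = (k + 1)*(k + 4)*(k + 5)/((k + 3)**2*(k + 8)).
Take A(k)=k + 1, B(k)=k + 8, C(k)=k**3 + 10*k**2 + 33*k + 36.
Key eq: (k + 1)·f(k+1) = (k + 7)·f(k) + (k**3 + 10*k**2 + 33*k + 36).
d = 6 from the (1,1,3) case.
A polynomial solution: f(k) = k*(k + 2)*(k + 3)*(k + 4)*(k**2 + 12*k + 41)/90.
Then R = B(k−1)f/C = k*(k + 2)*(k + 7)*(k**2 + 12*k + 41)/(90*(k + 3)), so s_k = R(k)·t_k = 2*k*(k**2 + 12*k + 41)/(15*(k**3 + 12*k**2 + 41*k + 30)).
Verify: 12*(k + 3)/(k**5 + 21*k**4 + 163*k**3 + 567*k**2 + 844*k + 420) matches t_k.

Yes. s_k = \frac{2 k \left(k^{2} + 12 k + 41\right)}{15 \left(k^{3} + 12 k^{2} + 41 k + 30\right)}.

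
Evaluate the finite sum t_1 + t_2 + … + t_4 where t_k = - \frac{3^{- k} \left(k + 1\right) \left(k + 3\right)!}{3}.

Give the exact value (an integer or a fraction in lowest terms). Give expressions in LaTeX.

Σ = -4264/27

Ratio r(k) = (k + 2)*(k + 4)/(3*(k + 1)).
Take A(k)=k/3 + 4/3, B(k)=1, C(k)=k + 1.
Set up (k/3 + 4/3)·f(k+1) − (1)·f(k) − (k + 1) = 0.
Bound: deg f ≤ 0.
Coefficient equations give f(k) = 3.
R(k) = B(k−1)·f(k)/C(k) = 3/(k + 1); s_k = R·t_k = -factorial(k + 3)/3**k.
Verify: -(k + 1)*factorial(k + 3)/(3*3**k) matches t_k.
Telescoping: Σ = s_(5) − s_(1) = -4480/27 − (-8) = -4264/27.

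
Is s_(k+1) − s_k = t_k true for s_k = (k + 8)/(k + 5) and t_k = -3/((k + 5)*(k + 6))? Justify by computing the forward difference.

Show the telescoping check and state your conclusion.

s_(k+1) = (k + 9)/(k + 6)
s_(k+1) − s_k = -3/(k**2 + 11*k + 30)
(s_(k+1) − s_k) − t_k = 0

valid; difference matches t_k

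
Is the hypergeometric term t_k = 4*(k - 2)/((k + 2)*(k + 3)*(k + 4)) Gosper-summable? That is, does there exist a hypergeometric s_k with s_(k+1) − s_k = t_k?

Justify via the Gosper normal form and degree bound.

Compute t_(k+1)/t_k: get (k - 1)*(k + 2)/((k - 2)*(k + 5)).
A = k + 2, B = k + 5, C = k - 2.
Key eq: (k + 2)·f(k+1) = (k + 4)·f(k) + (k - 2).
Degrees (1,1,1) ⇒ d ≤ 2.
Coefficient equations give f(k) = -k.
R(k) = B(k−1)·f(k)/C(k) = -k*(k + 4)/(k - 2); s_k = R·t_k = -4*k/((k + 2)*(k + 3)).
Δs = 4*(k - 2)/(k**3 + 9*k**2 + 26*k + 24), as required.

Yes. s_k = -4*k/((k + 2)*(k + 3)).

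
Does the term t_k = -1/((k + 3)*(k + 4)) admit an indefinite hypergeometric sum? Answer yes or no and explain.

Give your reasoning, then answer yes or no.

t_(k+1)/t_k = (k + 3)/(k + 5).
So A=k + 3 and B=k + 5, with C=1.
Key eq: (k + 3)·f(k+1) = (k + 4)·f(k) + (1).
From deg A=1, deg B=1, deg C=0: d=1.
A polynomial solution: f(k) = k/3.
R(k) = B(k−1)·f(k)/C(k) = k*(k + 4)/3; s_k = R·t_k = -k/(3*k + 9).
s_(k+1) − s_k = -1/(k**2 + 7*k + 12) = t_k.

Yes. s_k = -k/(3*k + 9).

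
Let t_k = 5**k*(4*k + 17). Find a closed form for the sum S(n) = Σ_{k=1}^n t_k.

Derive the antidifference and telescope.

S(n) = 5*5**n*n + 20*5**n - 20

r(k) = 5*(4*k + 21)/(4*k + 17) after simplifying.
Factor: A=5; B=1; C=k + 17/4.
f must satisfy (5)·f(k+1) − (1)·f(k) = k + 17/4.
Bound: deg f ≤ 1.
Solve for f: f(k) = (k + 3)/4 (degree 1 ≤ 1).
Certificate R = B(k−1)f/C = (k + 3)/(4*k + 17) gives s_k = 5**k*(k + 3).
s_(k+1) − s_k = 5**k*(4*k + 17) = t_k.
Evaluate: s_(n+1) = 5**(n + 1)*(n + 4); subtract s_(1) = 20 ⇒ S(n) = 5*5**n*n + 20*5**n - 20.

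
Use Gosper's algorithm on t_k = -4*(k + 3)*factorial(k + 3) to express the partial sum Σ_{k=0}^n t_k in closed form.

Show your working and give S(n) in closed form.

r(k) = (k + 4)**2/(k + 3) after simplifying.
A = k + 4, B = 1, C = k + 3.
f must satisfy (k + 4)·f(k+1) − (1)·f(k) = k + 3.
Bound: deg f ≤ 0.
A polynomial solution: f(k) = 1.
Then R = B(k−1)f/C = 1/(k + 3), so s_k = R(k)·t_k = -4*factorial(k + 3).
Check: Δs_k = -4*(k + 3)*factorial(k + 3). ✓
Telescope: S(n) = s_(n+1) − s_(0) = -4*factorial(n + 4) − (-24) = 24 - 4*factorial(n + 4).

S(n) = 24 - 4*factorial(n + 4)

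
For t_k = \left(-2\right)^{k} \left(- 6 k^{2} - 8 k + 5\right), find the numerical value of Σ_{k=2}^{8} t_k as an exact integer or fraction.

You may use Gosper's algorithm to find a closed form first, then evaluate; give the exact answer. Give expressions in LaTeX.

Compute t_(k+1)/t_k: get 2*(-6*k**2 - 20*k - 9)/(6*k**2 + 8*k - 5).
Gosper form: A/B · C(k+1)/C(k) with A=-2, B=1, C=k**2 + 4*k/3 - 5/6.
Key eq: (-2)·f(k+1) = (1)·f(k) + (k**2 + 4*k/3 - 5/6).
d = 2 from the (0,0,2) case.
Solve for f: f(k) = -(2*k**2 - 3)/6 (degree 2 ≤ 2).
Certificate R = B(k−1)f/C = -(2*k**2 - 3)/(6*k**2 + 8*k - 5) gives s_k = (-2)**k*(2*k**2 - 3).
s_(k+1) − s_k = (-2)**k*(-6*k**2 - 8*k + 5) = t_k.
Evaluate s at k=9 and k=2: -81408 and 20; difference -81428.

Σ = -81428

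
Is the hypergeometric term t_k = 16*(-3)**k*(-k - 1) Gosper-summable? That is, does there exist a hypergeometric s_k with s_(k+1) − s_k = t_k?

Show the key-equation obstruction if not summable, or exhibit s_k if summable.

r(k) = 3*(-k - 2)/(k + 1) after simplifying.
Normal form (A,B,C) = (-3, 1, k + 1).
Need (-3)·f(k+1) − (1)·f(k) = k + 1.
Bound: deg f ≤ 1.
Coefficient equations give f(k) = -(4*k + 1)/16.
Then R = B(k−1)f/C = -(4*k + 1)/(16*(k + 1)), so s_k = R(k)·t_k = (-3)**k*(4*k + 1).
s_(k+1) − s_k = 16*(-3)**k*(-k - 1) = t_k.

Yes. s_k = (-3)**k*(4*k + 1).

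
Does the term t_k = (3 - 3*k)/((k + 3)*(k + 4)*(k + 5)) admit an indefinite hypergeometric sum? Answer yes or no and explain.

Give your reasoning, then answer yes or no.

Yes. s_k = -k*(k - 5)/(4*(k + 3)*(k + 4)).

t_(k+1)/t_k = k*(k + 3)/((k - 1)*(k + 6)).
Gosper form: A/B · C(k+1)/C(k) with A=k + 3, B=k + 6, C=k - 1.
Key eq: (k + 3)·f(k+1) = (k + 5)·f(k) + (k - 1).
deg f ≤ 2 (via 1,1,1).
Coefficient equations give f(k) = k*(k - 5)/12.
Then R = B(k−1)f/C = k*(k - 5)*(k + 5)/(12*(k - 1)), so s_k = R(k)·t_k = -k*(k - 5)/(4*(k + 3)*(k + 4)).
Check: Δs_k = 3*(1 - k)/(k**3 + 12*k**2 + 47*k + 60). ✓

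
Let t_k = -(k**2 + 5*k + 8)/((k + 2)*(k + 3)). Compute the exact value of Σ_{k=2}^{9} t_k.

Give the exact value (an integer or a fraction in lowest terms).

Σ = -25/3

Compute t_(k+1)/t_k: get (k + 2)*(5*k + (k + 1)**2 + 13)/((k + 4)*(k**2 + 5*k + 8)).
Take A(k)=k + 2, B(k)=k + 4, C(k)=k**2 + 5*k + 8.
Set up (k + 2)·f(k+1) − (k + 3)·f(k) − (k**2 + 5*k + 8) = 0.
From deg A=1, deg B=1, deg C=2: d=2.
Solve for f: f(k) = k*(k + 3) (degree 2 ≤ 2).
Then R = B(k−1)f/C = k*(k + 3)**2/(k**2 + 5*k + 8), so s_k = R(k)·t_k = k*(-k - 3)/(k + 2).
Δs = (-k**2 - 5*k - 8)/(k**2 + 5*k + 6), as required.
Σ_(k=2)^(9) t_k = s_(10) − s_(2) = -65/6 − (-5/2) = -25/3.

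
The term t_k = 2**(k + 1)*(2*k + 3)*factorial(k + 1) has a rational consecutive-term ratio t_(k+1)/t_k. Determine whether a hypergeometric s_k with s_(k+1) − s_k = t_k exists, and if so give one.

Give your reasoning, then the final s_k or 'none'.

s_k = 2**(k + 1)*factorial(k + 1)

Step 1: r(k) = 2*(k + 2)*(2*k + 5)/(2*k + 3).
A = 2*k + 4, B = 1, C = k + 3/2.
Key eq: (2*k + 4)·f(k+1) = (1)·f(k) + (k + 3/2).
From deg A=1, deg B=0, deg C=1: d=0.
Match coefficients ⇒ f(k) = 1/2.
Get s_k = R·t_k = 2**(k + 1)*factorial(k + 1) with R(k) = B(k−1)f(k)/C(k) = 1/(2*k + 3).
Check: Δs_k = 2**(k + 1)*(2*k + 3)*factorial(k + 1). ✓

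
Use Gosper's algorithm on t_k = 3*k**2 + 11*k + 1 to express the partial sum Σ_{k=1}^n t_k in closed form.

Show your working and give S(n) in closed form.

S(n) = n*(n**2 + 7*n + 7)

Compute t_(k+1)/t_k: get (3*k**2 + 17*k + 15)/(3*k**2 + 11*k + 1).
Gosper form: A/B · C(k+1)/C(k) with A=1, B=1, C=k**2 + 11*k/3 + 1/3.
Key eq: (1)·f(k+1) = (1)·f(k) + (k**2 + 11*k/3 + 1/3).
Bound: deg f ≤ 3.
Solving with deg f ≤ 3: f(k) = k*(k**2 + 4*k - 4)/3.
So s_k = (B(k−1)f/C)·t_k = (k*(k**2 + 4*k - 4)/(3*k**2 + 11*k + 1))·t_k = k*(k**2 + 4*k - 4).
Check: Δs_k = 3*k**2 + 11*k + 1. ✓
Evaluate: s_(n+1) = n**3 + 7*n**2 + 7*n + 1; subtract s_(1) = 1 ⇒ S(n) = n*(n**2 + 7*n + 7).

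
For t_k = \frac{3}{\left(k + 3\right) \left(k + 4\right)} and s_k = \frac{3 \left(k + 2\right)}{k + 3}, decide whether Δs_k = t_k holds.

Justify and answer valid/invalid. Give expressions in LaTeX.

s_(k+1) = 3*(k + 3)/(k + 4)
s_(k+1) − s_k = 3/(k**2 + 7*k + 12)
(s_(k+1) − s_k) − t_k = 0

valid (s_(k+1) − s_k reduces to t_k)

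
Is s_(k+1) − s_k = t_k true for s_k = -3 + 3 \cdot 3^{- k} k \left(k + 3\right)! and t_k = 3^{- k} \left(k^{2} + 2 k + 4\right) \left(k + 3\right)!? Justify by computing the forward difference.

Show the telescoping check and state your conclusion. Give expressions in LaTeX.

Valid: the claim telescopes to t_k.

s_(k+1) = 3*3**(-k - 1)*(k + 1)*factorial(k + 4) - 3
s_(k+1) − s_k = (k**2 + 2*k + 4)*factorial(k + 3)/3**k
(s_(k+1) − s_k) − t_k = 0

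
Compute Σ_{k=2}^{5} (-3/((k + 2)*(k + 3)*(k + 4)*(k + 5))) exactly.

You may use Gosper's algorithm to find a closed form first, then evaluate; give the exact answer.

Σ = -1/144

The ratio is (k + 2)/(k + 6).
A = k + 2, B = k + 6, C = 1.
Solve (k + 2)·f(k+1) − (k + 5)·f(k) = 1.
d = 3 from the (1,1,0) case.
Match coefficients ⇒ f(k) = k*(k**2 + 9*k + 26)/72.
So s_k = (B(k−1)f/C)·t_k = (k*(k + 5)*(k**2 + 9*k + 26)/72)·t_k = k*(-k**2 - 9*k - 26)/(24*(k + 2)*(k + 3)*(k + 4)).
s_(k+1) − s_k = -3/(k**4 + 14*k**3 + 71*k**2 + 154*k + 120) = t_k.
Sum = s_(6) − s_(2); s_(6) = -29/720, s_(2) = -1/30 ⇒ -1/144.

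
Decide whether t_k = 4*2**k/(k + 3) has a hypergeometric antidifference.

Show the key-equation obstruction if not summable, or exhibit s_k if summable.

No — t_k has no hypergeometric antidifference.

r(k) = 2*(k + 3)/(k + 4) after simplifying.
Factor: A=2*k + 6; B=k + 4; C=1.
Solve (2*k + 6)·f(k+1) − (k + 3)·f(k) = 1.
From deg A=1, deg B=1, deg C=0: d=-1.
d = -1 < 0 ⇒ no nonzero polynomial f; not summable.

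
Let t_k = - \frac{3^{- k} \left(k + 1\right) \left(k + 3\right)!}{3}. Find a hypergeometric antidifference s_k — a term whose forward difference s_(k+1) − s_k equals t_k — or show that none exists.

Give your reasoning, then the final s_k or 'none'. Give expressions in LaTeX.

s_k = - 3^{- k} \left(k + 3\right)!

Step 1: r(k) = (k + 2)*(k + 4)/(3*(k + 1)).
Factor: A=k/3 + 4/3; B=1; C=k + 1.
Solve (k/3 + 4/3)·f(k+1) − (1)·f(k) = k + 1.
Bound: deg f ≤ 0.
Coefficient equations give f(k) = 3.
R(k) = B(k−1)·f(k)/C(k) = 3/(k + 1); s_k = R·t_k = -factorial(k + 3)/3**k.
Verify: -(k + 1)*factorial(k + 3)/(3*3**k) matches t_k.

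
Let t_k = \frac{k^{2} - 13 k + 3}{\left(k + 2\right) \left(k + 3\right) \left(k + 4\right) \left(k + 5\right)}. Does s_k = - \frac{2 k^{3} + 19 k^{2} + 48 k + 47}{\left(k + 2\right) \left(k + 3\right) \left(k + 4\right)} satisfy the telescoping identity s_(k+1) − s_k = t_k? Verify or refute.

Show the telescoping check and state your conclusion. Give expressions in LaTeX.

s_(k+1) = (-48*k - 2*(k + 1)**3 - 19*(k + 1)**2 - 95)/((k + 3)*(k + 4)*(k + 5))
s_(k+1) − s_k = (k**2 - 13*k + 3)/(k**4 + 14*k**3 + 71*k**2 + 154*k + 120)
(s_(k+1) − s_k) − t_k = 0

Valid: the claim telescopes to t_k.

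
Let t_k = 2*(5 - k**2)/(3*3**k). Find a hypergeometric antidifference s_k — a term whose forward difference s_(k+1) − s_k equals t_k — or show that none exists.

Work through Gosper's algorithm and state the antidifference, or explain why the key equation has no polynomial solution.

s_k = (k**2 + k - 4)/3**k

Compute t_(k+1)/t_k: get ((k + 1)**2 - 5)/(3*(k**2 - 5)).
Factor: A=1/3; B=1; C=k**2 - 5.
Key eq: (1/3)·f(k+1) = (1)·f(k) + (k**2 - 5).
From deg A=0, deg B=0, deg C=2: d=2.
Match coefficients ⇒ f(k) = -3*(k**2 + k - 4)/2.
R(k) = B(k−1)·f(k)/C(k) = -3*(k**2 + k - 4)/(2*(k**2 - 5)); s_k = R·t_k = (k**2 + k - 4)/3**k.
Δs = 2*(5 - k**2)/(3*3**k), as required.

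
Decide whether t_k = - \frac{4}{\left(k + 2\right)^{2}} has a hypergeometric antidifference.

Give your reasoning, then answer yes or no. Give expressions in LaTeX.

No — t_k has no hypergeometric antidifference.

r(k) = (k + 2)**2/(k + 3)**2 after simplifying.
Normal form (A,B,C) = (k**2 + 4*k + 4, k**2 + 6*k + 9, 1).
Need (k**2 + 4*k + 4)·f(k+1) − (k**2 + 4*k + 4)·f(k) = 1.
Bound: deg f ≤ 0.
Write f(k) = c0. Then LHS − RHS = -1, requiring -1 = 0: contradictory. No certificate.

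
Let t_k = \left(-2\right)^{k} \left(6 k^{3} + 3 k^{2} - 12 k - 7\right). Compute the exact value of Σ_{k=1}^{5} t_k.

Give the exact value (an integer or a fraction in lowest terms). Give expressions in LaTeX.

Σ = -19256

t_(k+1)/t_k = 2*(-6*k**3 - 21*k**2 - 12*k + 10)/(6*k**3 + 3*k**2 - 12*k - 7).
So A=-2 and B=1, with C=k**3 + k**2/2 - 2*k - 7/6.
f must satisfy (-2)·f(k+1) − (1)·f(k) = k**3 + k**2/2 - 2*k - 7/6.
From deg A=0, deg B=0, deg C=3: d=3.
A polynomial solution: f(k) = -(k + 1)*(2*k**2 - 5*k + 1)/6.
R(k) = B(k−1)·f(k)/C(k) = -(k + 1)*(2*k**2 - 5*k + 1)/(6*k**3 + 3*k**2 - 12*k - 7); s_k = R·t_k = (-2)**k*(-2*k**3 + 3*k**2 + 4*k - 1).
Δs = (-2)**k*(6*k**3 + 3*k**2 - 12*k - 7), as required.
Sum = s_(6) − s_(1); s_(6) = -19264, s_(1) = -8 ⇒ -19256.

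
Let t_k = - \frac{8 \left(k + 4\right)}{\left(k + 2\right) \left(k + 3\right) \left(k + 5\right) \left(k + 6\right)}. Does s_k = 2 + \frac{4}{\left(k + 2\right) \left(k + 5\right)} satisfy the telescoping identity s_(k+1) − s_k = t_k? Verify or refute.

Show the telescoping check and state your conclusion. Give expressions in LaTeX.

valid; difference matches t_k

s_(k+1) = 2 + 4/((k + 3)*(k + 6))
s_(k+1) − s_k = 8*(-k - 4)/(k**4 + 16*k**3 + 91*k**2 + 216*k + 180)
(s_(k+1) − s_k) − t_k = 0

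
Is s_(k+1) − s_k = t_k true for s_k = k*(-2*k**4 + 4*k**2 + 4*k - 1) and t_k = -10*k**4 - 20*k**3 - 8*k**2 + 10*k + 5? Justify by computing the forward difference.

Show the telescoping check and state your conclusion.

valid (s_(k+1) − s_k reduces to t_k)

s_(k+1) = (k + 1)*(4*k - 2*(k + 1)**4 + 4*(k + 1)**2 + 3)
s_(k+1) − s_k = -10*k**4 - 20*k**3 - 8*k**2 + 10*k + 5
(s_(k+1) − s_k) − t_k = 0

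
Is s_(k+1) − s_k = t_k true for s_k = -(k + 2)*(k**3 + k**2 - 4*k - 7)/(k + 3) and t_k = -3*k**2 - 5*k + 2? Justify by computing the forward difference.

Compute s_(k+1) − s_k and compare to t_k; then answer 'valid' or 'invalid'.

s_(k+1) = (k + 3)*(4*k - (k + 1)**3 - (k + 1)**2 + 11)/(k + 4)
s_(k+1) − s_k = (-3*k**4 - 24*k**3 - 56*k**2 - 29*k + 25)/(k**2 + 7*k + 12)
(s_(k+1) − s_k) − t_k = (2*k**3 + 13*k**2 + 17*k + 1)/(k**2 + 7*k + 12)

Invalid: residual (2*k**3 + 13*k**2 + 17*k + 1)/(k**2 + 7*k + 12) ≠ 0.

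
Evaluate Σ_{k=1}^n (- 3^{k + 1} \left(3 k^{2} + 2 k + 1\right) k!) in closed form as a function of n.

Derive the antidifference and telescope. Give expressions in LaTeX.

Compute t_(k+1)/t_k: get 3*(3*k**3 + 11*k**2 + 14*k + 6)/(3*k**2 + 2*k + 1).
Normal form (A,B,C) = (3*k + 3, 1, k**2 + 2*k/3 + 1/3).
Set up (3*k + 3)·f(k+1) − (1)·f(k) − (k**2 + 2*k/3 + 1/3) = 0.
deg f ≤ 1 (via 1,0,2).
Solve for f: f(k) = (k - 1)/3 (degree 1 ≤ 1).
So s_k = (B(k−1)f/C)·t_k = ((k - 1)/(3*k**2 + 2*k + 1))·t_k = -3**(k + 1)*(k - 1)*factorial(k).
Check: Δs_k = -3**(k + 1)*(3*k**2 + 2*k + 1)*factorial(k). ✓
Evaluate: s_(n+1) = -3**(n + 2)*n*factorial(n + 1); subtract s_(1) = 0 ⇒ S(n) = -3**(n + 2)*n*factorial(n + 1).

S(n) = - 3^{n + 2} n \left(n + 1\right)!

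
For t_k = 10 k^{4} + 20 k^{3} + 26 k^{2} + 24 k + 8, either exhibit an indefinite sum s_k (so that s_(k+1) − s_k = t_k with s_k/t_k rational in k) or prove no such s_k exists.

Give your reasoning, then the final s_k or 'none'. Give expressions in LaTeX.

s_k = 2 k^{2} \left(k^{3} + k + 2\right)

The ratio is (5*k**4 + 30*k**3 + 73*k**2 + 88*k + 44)/(5*k**4 + 10*k**3 + 13*k**2 + 12*k + 4).
Factor: A=1; B=1; C=k**4 + 2*k**3 + 13*k**2/5 + 12*k/5 + 4/5.
Need (1)·f(k+1) − (1)·f(k) = k**4 + 2*k**3 + 13*k**2/5 + 12*k/5 + 4/5.
From deg A=0, deg B=0, deg C=4: d=5.
Solve for f: f(k) = k**2*(k + 1)*(k**2 - k + 2)/5 (degree 5 ≤ 5).
R(k) = B(k−1)·f(k)/C(k) = k**2*(k**2 - k + 2)/(5*k**3 + 5*k**2 + 8*k + 4); s_k = R·t_k = 2*k**2*(k**3 + k + 2).
Δs = 10*k**4 + 20*k**3 + 26*k**2 + 24*k + 8, as required.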